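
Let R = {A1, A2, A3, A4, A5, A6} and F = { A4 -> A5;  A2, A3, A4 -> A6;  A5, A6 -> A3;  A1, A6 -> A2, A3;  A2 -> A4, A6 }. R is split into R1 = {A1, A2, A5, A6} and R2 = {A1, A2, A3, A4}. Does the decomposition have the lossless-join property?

Yes

Common attributes: R1 ∩ R2 = {A1, A2}.
Closure of {A1, A2}: A2 → A4, A6 applies, adding A4, A6; A4 → A5 applies, adding A5; A5, A6 → A3 applies, adding A3. So (A1, A2)⁺ = {A1, A2, A3, A4, A5, A6}.
This closure contains every attribute of R1, so R1 ∩ R2 → R1. The join is lossless.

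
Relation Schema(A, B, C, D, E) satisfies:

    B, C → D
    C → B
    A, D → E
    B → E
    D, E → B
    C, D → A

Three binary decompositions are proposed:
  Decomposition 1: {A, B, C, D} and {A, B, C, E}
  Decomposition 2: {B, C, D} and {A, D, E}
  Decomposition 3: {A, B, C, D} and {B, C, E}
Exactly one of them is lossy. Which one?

Decomposition 2

Decomposition 1: common = {A, B, C}, closure = {A, B, C, D, E} → lossless.
Decomposition 2: common = {D}, closure = {D} → lossy.
Decomposition 3: common = {B, C}, closure = {A, B, C, D, E} → lossless.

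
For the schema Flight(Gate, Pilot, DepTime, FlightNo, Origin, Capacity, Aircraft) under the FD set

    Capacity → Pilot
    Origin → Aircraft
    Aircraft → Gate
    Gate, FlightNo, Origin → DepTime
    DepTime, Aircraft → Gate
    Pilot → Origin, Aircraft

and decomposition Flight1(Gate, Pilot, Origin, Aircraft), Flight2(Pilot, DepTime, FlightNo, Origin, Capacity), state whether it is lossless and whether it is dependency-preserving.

lossless and dependency-preserving

Lossless test: (Pilot, Origin)⁺ = {Gate, Pilot, Origin, Aircraft}, which contains all of one fragment — lossless.
Dependency preservation: Gate, FlightNo, Origin → DepTime; DepTime, Aircraft → Gate are not contained in any single fragment, but the restricted closure of each left-hand side across the fragments still reaches the right-hand side; the remaining FDs each lie inside some fragment. All dependencies are preserved.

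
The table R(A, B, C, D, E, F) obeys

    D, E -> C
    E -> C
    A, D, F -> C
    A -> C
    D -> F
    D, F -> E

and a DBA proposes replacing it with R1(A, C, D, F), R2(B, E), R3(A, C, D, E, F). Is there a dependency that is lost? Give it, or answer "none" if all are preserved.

D, E → C lies within R3.
E → C lies within R3.
A, D, F → C lies within R1.
A → C lies within R1.
D → F lies within R1.
D, F → E lies within R3.
Every dependency is enforceable on the fragments, so the decomposition is dependency-preserving.

none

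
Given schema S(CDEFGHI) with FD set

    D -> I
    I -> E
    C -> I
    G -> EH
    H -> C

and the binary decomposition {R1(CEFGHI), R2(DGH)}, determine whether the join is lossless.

No

Common attributes: R1 ∩ R2 = {GH}.
Closure of {GH}: G → EH applies, adding E; H → C applies, adding C; C → I applies, adding I. So (GH)⁺ = {CEGHI}.
The closure contains neither all of R1 = {CEFGHI} nor all of R2 = {DGH}, so the common attributes are not a superkey of either fragment. The join is lossy.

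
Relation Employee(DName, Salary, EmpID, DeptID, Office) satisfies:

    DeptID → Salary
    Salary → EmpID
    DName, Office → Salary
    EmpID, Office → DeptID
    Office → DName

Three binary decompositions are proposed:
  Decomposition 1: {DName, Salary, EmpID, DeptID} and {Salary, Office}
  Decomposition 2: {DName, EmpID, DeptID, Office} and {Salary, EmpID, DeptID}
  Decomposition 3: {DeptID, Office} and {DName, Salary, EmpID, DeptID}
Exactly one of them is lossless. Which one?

Decomposition 2

Decomposition 1: common = {Salary}, closure = {Salary, EmpID} → lossy.
Decomposition 2: common = {EmpID, DeptID}, closure = {Salary, EmpID, DeptID} → lossless.
Decomposition 3: common = {DeptID}, closure = {Salary, EmpID, DeptID} → lossy.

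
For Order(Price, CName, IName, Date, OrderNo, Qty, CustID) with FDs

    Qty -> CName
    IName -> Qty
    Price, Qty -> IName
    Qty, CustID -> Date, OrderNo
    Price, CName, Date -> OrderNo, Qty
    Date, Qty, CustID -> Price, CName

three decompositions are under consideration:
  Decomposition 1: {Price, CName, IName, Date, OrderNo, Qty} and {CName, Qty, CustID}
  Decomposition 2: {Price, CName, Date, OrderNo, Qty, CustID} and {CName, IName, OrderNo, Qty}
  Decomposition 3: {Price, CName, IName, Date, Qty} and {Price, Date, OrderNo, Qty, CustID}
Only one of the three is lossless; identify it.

Decomposition 3

Decomposition 1: common = {CName, Qty}, closure = {CName, Qty} → lossy.
Decomposition 2: common = {CName, OrderNo, Qty}, closure = {CName, OrderNo, Qty} → lossy.
Decomposition 3: common = {Price, Date, Qty}, closure = {Price, CName, IName, Date, OrderNo, Qty} → lossless.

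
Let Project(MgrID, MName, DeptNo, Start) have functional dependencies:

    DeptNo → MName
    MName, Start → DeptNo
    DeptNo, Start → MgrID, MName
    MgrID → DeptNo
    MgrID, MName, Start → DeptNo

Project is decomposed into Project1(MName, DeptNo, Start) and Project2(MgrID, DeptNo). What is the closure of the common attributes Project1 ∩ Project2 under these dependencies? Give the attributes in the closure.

Project1 ∩ Project2 = {DeptNo}.
DeptNo → MName applies, adding MName
Closure: {MName, DeptNo}.

MName, DeptNo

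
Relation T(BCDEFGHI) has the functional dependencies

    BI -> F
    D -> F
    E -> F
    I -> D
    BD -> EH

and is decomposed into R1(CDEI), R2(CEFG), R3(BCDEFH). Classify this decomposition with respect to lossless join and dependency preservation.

Lossless test (chase): Rows 1 and 3 agree on D; apply D→F and equate their F entries. No row becomes fully distinguished — the join is lossy.
Dependency preservation: BI → F is not contained in any single fragment, but the restricted closure of its left-hand side across the fragments still reaches the right-hand side; the remaining FDs each lie inside some fragment. All dependencies are preserved.

lossy but dependency-preserving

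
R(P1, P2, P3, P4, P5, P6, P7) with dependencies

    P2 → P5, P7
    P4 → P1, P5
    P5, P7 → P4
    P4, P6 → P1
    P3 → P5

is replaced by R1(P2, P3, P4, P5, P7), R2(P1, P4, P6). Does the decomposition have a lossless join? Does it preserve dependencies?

Lossless test: (P4)⁺ = {P1, P4, P5}, which is a superkey of neither fragment — lossy.
Dependency preservation: P4 → P1, P5 is not contained in any single fragment, but the restricted closure of its left-hand side across the fragments still reaches the right-hand side; the remaining FDs each lie inside some fragment. All dependencies are preserved.

lossy but dependency-preserving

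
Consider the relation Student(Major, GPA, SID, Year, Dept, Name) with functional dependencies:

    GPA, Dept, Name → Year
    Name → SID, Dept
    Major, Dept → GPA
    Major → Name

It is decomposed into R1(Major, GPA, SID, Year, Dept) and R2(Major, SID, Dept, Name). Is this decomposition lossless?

Common attributes: R1 ∩ R2 = {Major, SID, Dept}.
Closure of {Major, SID, Dept}: Major, Dept → GPA applies, adding GPA; Major → Name applies, adding Name; GPA, Dept, Name → Year applies, adding Year. So (Major, SID, Dept)⁺ = {Major, GPA, SID, Year, Dept, Name}.
This closure contains every attribute of R1, so R1 ∩ R2 → R1. The join is lossless.

Yes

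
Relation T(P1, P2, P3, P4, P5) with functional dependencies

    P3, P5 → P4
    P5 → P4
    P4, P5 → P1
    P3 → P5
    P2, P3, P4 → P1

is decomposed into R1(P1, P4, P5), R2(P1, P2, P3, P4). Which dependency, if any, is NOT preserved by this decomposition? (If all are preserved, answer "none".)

P3 → P5

Check P3 → P5: no single fragment contains all of {P3, P5}, and the restricted closure of {P3} across the fragments never reaches {P5}.
P3, P5 → P4 is preserved.
P5 → P4 is preserved.
P4, P5 → P1 is preserved.
P2, P3, P4 → P1 is preserved.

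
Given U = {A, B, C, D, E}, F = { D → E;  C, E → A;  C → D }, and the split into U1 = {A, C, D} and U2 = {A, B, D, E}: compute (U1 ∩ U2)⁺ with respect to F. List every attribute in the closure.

A, D, E

U1 ∩ U2 = {A, D}.
D → E applies, adding E
Closure: {A, D, E}.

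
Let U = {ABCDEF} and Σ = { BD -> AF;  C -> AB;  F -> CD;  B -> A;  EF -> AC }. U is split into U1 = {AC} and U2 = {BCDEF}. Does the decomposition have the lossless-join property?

Yes

Common attributes: U1 ∩ U2 = {C}.
Closure of {C}: C → AB applies, adding AB. So (C)⁺ = {ABC}.
This closure contains every attribute of U1, so U1 ∩ U2 → U1. The join is lossless.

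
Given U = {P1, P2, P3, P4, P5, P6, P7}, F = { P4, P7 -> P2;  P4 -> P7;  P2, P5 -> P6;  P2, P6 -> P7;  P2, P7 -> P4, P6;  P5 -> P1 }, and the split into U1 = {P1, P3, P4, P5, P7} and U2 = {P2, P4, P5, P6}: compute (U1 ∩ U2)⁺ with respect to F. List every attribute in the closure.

P1, P2, P4, P5, P6, P7

U1 ∩ U2 = {P4, P5}.
P4 → P7 applies, adding P7
P5 → P1 applies, adding P1
P4, P7 → P2 applies, adding P2
P2, P5 → P6 applies, adding P6
Closure: {P1, P2, P4, P5, P6, P7}.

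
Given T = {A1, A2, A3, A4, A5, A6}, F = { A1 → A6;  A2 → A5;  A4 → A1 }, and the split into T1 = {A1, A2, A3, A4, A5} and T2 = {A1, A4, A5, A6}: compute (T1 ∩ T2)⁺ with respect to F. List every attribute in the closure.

T1 ∩ T2 = {A1, A4, A5}.
A1 → A6 applies, adding A6
Closure: {A1, A4, A5, A6}.

A1, A4, A5, A6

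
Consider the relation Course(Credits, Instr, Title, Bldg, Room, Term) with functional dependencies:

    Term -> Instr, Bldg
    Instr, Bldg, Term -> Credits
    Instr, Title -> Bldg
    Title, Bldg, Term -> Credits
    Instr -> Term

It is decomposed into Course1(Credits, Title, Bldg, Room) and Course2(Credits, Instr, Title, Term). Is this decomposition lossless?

No

Common attributes: Course1 ∩ Course2 = {Credits, Title}.
No dependency enlarges {Credits, Title}, so (Credits, Title)⁺ = {Credits, Title}.
The closure contains neither all of Course1 = {Credits, Title, Bldg, Room} nor all of Course2 = {Credits, Instr, Title, Term}, so the common attributes are not a superkey of either fragment. The join is lossy.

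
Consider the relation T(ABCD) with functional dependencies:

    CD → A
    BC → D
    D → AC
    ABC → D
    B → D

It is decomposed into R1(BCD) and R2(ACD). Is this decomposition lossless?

Yes

Common attributes: R1 ∩ R2 = {CD}.
Closure of {CD}: CD → A applies, adding A. So (CD)⁺ = {ACD}.
This closure contains every attribute of R2, so R1 ∩ R2 → R2. The join is lossless.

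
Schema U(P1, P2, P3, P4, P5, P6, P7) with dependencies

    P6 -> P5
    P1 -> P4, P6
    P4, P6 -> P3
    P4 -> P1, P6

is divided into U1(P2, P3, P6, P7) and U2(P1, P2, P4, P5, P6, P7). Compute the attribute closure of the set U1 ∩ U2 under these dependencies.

P2, P5, P6, P7

U1 ∩ U2 = {P2, P6, P7}.
P6 → P5 applies, adding P5
Closure: {P2, P5, P6, P7}.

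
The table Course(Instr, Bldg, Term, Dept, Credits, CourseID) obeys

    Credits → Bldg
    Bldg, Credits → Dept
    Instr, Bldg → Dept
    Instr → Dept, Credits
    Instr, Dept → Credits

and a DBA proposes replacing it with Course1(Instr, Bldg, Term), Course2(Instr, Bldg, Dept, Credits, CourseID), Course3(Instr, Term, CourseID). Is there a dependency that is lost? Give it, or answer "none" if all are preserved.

none

Credits → Bldg lies within Course2.
Bldg, Credits → Dept lies within Course2.
Instr, Bldg → Dept lies within Course2.
Instr → Dept, Credits lies within Course2.
Instr, Dept → Credits lies within Course2.
Every dependency is enforceable on the fragments, so the decomposition is dependency-preserving.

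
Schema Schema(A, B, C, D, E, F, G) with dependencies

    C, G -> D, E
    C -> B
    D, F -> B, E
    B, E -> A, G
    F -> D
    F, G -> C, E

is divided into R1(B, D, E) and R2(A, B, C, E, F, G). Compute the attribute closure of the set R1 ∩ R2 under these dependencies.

R1 ∩ R2 = {B, E}.
B, E → A, G applies, adding A, G
Closure: {A, B, E, G}.

A, B, E, G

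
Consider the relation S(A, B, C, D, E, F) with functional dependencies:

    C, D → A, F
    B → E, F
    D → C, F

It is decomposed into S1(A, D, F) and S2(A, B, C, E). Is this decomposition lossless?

Common attributes: S1 ∩ S2 = {A}.
No dependency enlarges {A}, so (A)⁺ = {A}.
The closure contains neither all of S1 = {A, D, F} nor all of S2 = {A, B, C, E}, so the common attributes are not a superkey of either fragment. The join is lossy.

No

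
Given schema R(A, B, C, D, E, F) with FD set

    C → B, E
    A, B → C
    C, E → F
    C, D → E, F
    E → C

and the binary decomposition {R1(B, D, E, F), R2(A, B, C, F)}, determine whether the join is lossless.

No

Common attributes: R1 ∩ R2 = {B, F}.
No dependency enlarges {B, F}, so (B, F)⁺ = {B, F}.
The closure contains neither all of R1 = {B, D, E, F} nor all of R2 = {A, B, C, F}, so the common attributes are not a superkey of either fragment. The join is lossy.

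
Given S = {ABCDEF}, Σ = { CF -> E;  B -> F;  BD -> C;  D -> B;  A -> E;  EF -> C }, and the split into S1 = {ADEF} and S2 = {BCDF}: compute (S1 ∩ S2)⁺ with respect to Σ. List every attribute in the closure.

BCDEF

S1 ∩ S2 = {DF}.
D → B applies, adding B
BD → C applies, adding C
CF → E applies, adding E
Closure: {BCDEF}.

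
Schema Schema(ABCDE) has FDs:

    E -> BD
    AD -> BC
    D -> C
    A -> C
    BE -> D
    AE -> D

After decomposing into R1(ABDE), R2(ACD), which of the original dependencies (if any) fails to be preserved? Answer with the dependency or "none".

E → BD lies within R1.
AD → BC: restricted closure across fragments reaches BC.
D → C lies within R2.
A → C lies within R2.
BE → D lies within R1.
AE → D lies within R1.
Every dependency is enforceable on the fragments, so the decomposition is dependency-preserving.

none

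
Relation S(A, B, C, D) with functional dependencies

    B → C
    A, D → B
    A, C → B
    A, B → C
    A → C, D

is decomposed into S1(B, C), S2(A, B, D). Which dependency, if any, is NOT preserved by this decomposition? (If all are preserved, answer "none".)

B → C lies within S1.
A, D → B lies within S2.
A, C → B: restricted closure across fragments reaches B.
A, B → C: restricted closure across fragments reaches C.
A → C, D: restricted closure across fragments reaches C, D.
Every dependency is enforceable on the fragments, so the decomposition is dependency-preserving.

none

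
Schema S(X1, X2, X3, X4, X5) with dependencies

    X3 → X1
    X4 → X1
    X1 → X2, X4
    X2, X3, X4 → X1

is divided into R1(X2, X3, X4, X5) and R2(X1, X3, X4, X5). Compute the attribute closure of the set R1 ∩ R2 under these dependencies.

R1 ∩ R2 = {X3, X4, X5}.
X3 → X1 applies, adding X1
X1 → X2, X4 applies, adding X2
Closure: {X1, X2, X3, X4, X5}.

X1, X2, X3, X4, X5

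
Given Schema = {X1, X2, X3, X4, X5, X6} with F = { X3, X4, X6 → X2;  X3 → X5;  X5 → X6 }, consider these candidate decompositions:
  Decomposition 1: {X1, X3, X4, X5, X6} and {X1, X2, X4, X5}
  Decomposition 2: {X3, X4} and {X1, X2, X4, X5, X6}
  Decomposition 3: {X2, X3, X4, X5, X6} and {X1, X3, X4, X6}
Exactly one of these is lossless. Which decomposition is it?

Decomposition 1: common = {X1, X4, X5}, closure = {X1, X4, X5, X6} → lossy.
Decomposition 2: common = {X4}, closure = {X4} → lossy.
Decomposition 3: common = {X3, X4, X6}, closure = {X2, X3, X4, X5, X6} → lossless.

Decomposition 3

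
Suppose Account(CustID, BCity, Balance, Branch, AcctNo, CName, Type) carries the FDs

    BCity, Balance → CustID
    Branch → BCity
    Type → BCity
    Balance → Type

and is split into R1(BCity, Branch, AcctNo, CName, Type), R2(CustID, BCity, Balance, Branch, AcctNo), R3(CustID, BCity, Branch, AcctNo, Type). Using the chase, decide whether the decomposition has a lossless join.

No

Chase test. Columns are CustID, BCity, Balance, Branch, AcctNo, CName, Type; row i has aⱼ where attribute j ∈ Ri, else bᵢⱼ.
Initial tableau (one row per fragment):
  row 1: b11 a2 b13 a4 a5 a6 a7
  row 2: a1 a2 a3 a4 a5 b26 b27
  row 3: a1 a2 b33 a4 a5 b36 a7
No row becomes fully distinguished — the join is lossy.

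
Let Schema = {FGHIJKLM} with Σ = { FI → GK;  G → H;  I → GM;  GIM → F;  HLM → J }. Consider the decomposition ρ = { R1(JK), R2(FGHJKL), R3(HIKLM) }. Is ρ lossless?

No

Chase test. Columns are FGHIJKLM; row i has aⱼ where attribute j ∈ Ri, else bᵢⱼ.
Initial tableau (one row per fragment):
  row 1: b11 b12 b13 b14 a5 a6 b17 b18
  row 2: a1 a2 a3 b24 a5 a6 a7 b28
  row 3: b31 b32 a3 a4 b35 a6 a7 a8
No row becomes fully distinguished — the join is lossy.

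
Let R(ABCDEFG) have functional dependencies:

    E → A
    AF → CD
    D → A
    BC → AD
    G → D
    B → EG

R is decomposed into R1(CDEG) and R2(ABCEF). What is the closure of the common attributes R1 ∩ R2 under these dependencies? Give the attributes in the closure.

ACE

R1 ∩ R2 = {CE}.
E → A applies, adding A
Closure: {ACE}.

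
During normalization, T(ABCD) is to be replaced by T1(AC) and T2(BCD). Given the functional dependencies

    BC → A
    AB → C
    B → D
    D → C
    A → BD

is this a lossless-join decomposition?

Common attributes: T1 ∩ T2 = {C}.
No dependency enlarges {C}, so (C)⁺ = {C}.
The closure contains neither all of T1 = {AC} nor all of T2 = {BCD}, so the common attributes are not a superkey of either fragment. The join is lossy.

No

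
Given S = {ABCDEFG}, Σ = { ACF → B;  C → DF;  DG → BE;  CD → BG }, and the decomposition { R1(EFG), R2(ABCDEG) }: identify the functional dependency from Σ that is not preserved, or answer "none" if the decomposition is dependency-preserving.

Check C → DF: no single fragment contains all of {CDF}, and the restricted closure of {C} across the fragments never reaches {DF}.
ACF → B is preserved.
DG → BE is preserved.
CD → BG is preserved.

C → DF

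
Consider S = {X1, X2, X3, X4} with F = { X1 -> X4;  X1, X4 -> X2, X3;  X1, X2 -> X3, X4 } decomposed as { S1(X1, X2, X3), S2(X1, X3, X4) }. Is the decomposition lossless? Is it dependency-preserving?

Lossless test: (X1, X3)⁺ = {X1, X2, X3, X4}, which contains all of one fragment — lossless.
Dependency preservation: X1, X4 → X2, X3; X1, X2 → X3, X4 are not contained in any single fragment, but the restricted closure of each left-hand side across the fragments still reaches the right-hand side; the remaining FDs each lie inside some fragment. All dependencies are preserved.

lossless and dependency-preserving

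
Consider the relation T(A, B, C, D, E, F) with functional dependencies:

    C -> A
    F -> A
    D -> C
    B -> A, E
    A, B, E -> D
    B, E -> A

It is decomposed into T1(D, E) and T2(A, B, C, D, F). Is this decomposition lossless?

No

Common attributes: T1 ∩ T2 = {D}.
Closure of {D}: D → C applies, adding C; C → A applies, adding A. So (D)⁺ = {A, C, D}.
The closure contains neither all of T1 = {D, E} nor all of T2 = {A, B, C, D, F}, so the common attributes are not a superkey of either fragment. The join is lossy.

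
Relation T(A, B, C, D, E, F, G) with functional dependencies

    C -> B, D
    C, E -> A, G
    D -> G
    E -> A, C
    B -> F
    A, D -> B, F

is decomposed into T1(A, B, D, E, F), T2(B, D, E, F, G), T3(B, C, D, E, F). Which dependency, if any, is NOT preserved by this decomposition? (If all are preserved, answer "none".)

none

C → B, D lies within T3.
C, E → A, G: restricted closure across fragments reaches A, G.
D → G lies within T2.
E → A, C: restricted closure across fragments reaches A, C.
B → F lies within T1.
A, D → B, F lies within T1.
Every dependency is enforceable on the fragments, so the decomposition is dependency-preserving.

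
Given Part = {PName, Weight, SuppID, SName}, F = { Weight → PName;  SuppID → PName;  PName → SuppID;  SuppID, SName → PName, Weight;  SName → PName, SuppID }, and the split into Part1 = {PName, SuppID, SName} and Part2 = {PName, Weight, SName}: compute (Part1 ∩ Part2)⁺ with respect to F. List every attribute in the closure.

PName, Weight, SuppID, SName

Part1 ∩ Part2 = {PName, SName}.
PName → SuppID applies, adding SuppID
SuppID, SName → PName, Weight applies, adding Weight
Closure: {PName, Weight, SuppID, SName}.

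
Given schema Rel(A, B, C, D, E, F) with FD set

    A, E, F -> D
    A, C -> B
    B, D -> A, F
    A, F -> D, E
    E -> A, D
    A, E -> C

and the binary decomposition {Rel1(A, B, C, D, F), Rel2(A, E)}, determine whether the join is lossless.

No

Common attributes: Rel1 ∩ Rel2 = {A}.
No dependency enlarges {A}, so (A)⁺ = {A}.
The closure contains neither all of Rel1 = {A, B, C, D, F} nor all of Rel2 = {A, E}, so the common attributes are not a superkey of either fragment. The join is lossy.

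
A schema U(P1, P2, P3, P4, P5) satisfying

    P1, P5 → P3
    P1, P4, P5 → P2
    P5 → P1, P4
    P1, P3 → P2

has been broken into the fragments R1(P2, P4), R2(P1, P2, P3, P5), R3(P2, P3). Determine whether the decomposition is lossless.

No

Chase test. Columns are P1, P2, P3, P4, P5; row i has aⱼ where attribute j ∈ Ri, else bᵢⱼ.
Initial tableau (one row per fragment):
  row 1: b11 a2 b13 a4 b15
  row 2: a1 a2 a3 b24 a5
  row 3: b31 a2 a3 b34 b35
No row becomes fully distinguished — the join is lossy.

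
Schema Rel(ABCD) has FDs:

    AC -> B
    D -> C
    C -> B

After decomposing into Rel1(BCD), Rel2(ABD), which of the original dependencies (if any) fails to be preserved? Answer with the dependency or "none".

AC → B: restricted closure across fragments reaches B.
D → C lies within Rel1.
C → B lies within Rel1.
Every dependency is enforceable on the fragments, so the decomposition is dependency-preserving.

none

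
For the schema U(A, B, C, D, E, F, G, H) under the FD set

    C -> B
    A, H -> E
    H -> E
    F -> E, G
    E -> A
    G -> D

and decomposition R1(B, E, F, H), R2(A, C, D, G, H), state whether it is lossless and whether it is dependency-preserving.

lossy and not dependency-preserving

Lossless test: (H)⁺ = {A, E, H}, which is a superkey of neither fragment — lossy.
Dependency preservation: the restricted closure of {C} across the fragments never reaches {B}, so C → B cannot be enforced without a join — not preserved.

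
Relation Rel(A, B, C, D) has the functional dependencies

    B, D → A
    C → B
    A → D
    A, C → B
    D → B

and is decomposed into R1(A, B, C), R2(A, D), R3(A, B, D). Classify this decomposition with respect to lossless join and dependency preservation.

Lossless test (chase): Rows 1 and 2 agree on A; apply A→D and equate their D entries. Rows 1 and 2 agree on D; apply D→B and equate their B entries. Row 1 is now all distinguished symbols — the join is lossless.
Dependency preservation: every FD's attributes lie within a single fragment, so each can be enforced locally — preserved.

lossless and dependency-preserving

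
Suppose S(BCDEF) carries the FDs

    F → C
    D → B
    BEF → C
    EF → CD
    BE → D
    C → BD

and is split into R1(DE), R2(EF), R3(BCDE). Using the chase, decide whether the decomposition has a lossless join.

No

Chase test. Columns are BCDEF; row i has aⱼ where attribute j ∈ Ri, else bᵢⱼ.
Initial tableau (one row per fragment):
  row 1: b11 b12 a3 a4 b15
  row 2: b21 b22 b23 a4 a5
  row 3: a1 a2 a3 a4 b35
Rows 1 and 3 agree on D; apply D→B and equate their B entries.
No row becomes fully distinguished — the join is lossy.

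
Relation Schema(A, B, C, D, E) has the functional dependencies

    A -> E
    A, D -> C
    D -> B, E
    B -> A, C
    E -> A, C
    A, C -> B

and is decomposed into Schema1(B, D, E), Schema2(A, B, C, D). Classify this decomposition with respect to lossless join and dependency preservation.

lossless and dependency-preserving

Lossless test: (B, D)⁺ = {A, B, C, D, E}, which contains all of one fragment — lossless.
Dependency preservation: A → E; E → A, C are not contained in any single fragment, but the restricted closure of each left-hand side across the fragments still reaches the right-hand side; the remaining FDs each lie inside some fragment. All dependencies are preserved.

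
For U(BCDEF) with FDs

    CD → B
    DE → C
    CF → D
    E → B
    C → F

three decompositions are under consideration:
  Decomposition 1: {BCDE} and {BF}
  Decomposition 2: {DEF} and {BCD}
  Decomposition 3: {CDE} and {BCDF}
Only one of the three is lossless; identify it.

Decomposition 3

Decomposition 1: common = {B}, closure = {B} → lossy.
Decomposition 2: common = {D}, closure = {D} → lossy.
Decomposition 3: common = {CD}, closure = {BCDF} → lossless.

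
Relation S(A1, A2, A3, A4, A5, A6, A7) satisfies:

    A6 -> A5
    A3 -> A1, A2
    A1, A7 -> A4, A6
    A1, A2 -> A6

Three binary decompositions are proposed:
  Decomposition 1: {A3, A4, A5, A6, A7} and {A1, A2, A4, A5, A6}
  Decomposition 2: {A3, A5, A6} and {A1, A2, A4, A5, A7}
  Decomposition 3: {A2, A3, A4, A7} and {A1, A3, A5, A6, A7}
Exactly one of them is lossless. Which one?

Decomposition 3

Decomposition 1: common = {A4, A5, A6}, closure = {A4, A5, A6} → lossy.
Decomposition 2: common = {A5}, closure = {A5} → lossy.
Decomposition 3: common = {A3, A7}, closure = {A1, A2, A3, A4, A5, A6, A7} → lossless.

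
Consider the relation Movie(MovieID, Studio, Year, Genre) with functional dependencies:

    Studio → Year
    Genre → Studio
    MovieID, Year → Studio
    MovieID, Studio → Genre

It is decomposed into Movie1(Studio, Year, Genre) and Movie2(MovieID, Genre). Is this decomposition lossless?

Yes

Common attributes: Movie1 ∩ Movie2 = {Genre}.
Closure of {Genre}: Genre → Studio applies, adding Studio; Studio → Year applies, adding Year. So (Genre)⁺ = {Studio, Year, Genre}.
This closure contains every attribute of Movie1, so Movie1 ∩ Movie2 → Movie1. The join is lossless.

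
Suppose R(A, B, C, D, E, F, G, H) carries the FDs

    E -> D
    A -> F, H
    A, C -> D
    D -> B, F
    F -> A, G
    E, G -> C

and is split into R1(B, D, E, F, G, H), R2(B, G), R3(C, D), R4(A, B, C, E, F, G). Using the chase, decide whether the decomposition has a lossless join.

Yes

Chase test. Columns are A, B, C, D, E, F, G, H; row i has aⱼ where attribute j ∈ Ri, else bᵢⱼ.
Initial tableau (one row per fragment):
  row 1: b11 a2 b13 a4 a5 a6 a7 a8
  row 2: b21 a2 b23 b24 b25 b26 a7 b28
  row 3: b31 b32 a3 a4 b35 b36 b37 b38
  row 4: a1 a2 a3 b44 a5 a6 a7 b48
Rows 1 and 4 agree on E; apply E→D and equate their D entries.
Rows 1 and 3 agree on D; apply D→B, F and equate their B, F entries.
Rows 1 and 3 agree on F; apply F→A, G and equate their A, G entries.
Rows 1 and 4 agree on F; apply F→A, G and equate their A, G entries.
Rows 1 and 4 agree on E, G; apply E, G→C and equate their C entries.
Rows 1 and 3 agree on A; apply A→F, H and equate their F, H entries.
Rows 1 and 4 agree on A; apply A→F, H and equate their F, H entries.
Row 1 is now all distinguished symbols — the join is lossless.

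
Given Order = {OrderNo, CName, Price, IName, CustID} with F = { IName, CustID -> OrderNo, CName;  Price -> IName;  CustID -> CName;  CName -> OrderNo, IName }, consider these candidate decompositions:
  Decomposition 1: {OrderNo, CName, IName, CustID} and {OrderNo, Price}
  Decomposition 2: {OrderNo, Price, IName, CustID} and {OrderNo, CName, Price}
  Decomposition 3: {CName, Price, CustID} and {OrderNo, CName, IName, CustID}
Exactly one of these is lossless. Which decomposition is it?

Decomposition 3

Decomposition 1: common = {OrderNo}, closure = {OrderNo} → lossy.
Decomposition 2: common = {OrderNo, Price}, closure = {OrderNo, Price, IName} → lossy.
Decomposition 3: common = {CName, CustID}, closure = {OrderNo, CName, IName, CustID} → lossless.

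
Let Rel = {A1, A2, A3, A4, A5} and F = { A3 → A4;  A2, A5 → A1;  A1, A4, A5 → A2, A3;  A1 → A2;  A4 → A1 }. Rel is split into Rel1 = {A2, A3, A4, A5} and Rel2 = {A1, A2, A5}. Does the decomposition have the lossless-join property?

Common attributes: Rel1 ∩ Rel2 = {A2, A5}.
Closure of {A2, A5}: A2, A5 → A1 applies, adding A1. So (A2, A5)⁺ = {A1, A2, A5}.
This closure contains every attribute of Rel2, so Rel1 ∩ Rel2 → Rel2. The join is lossless.

Yes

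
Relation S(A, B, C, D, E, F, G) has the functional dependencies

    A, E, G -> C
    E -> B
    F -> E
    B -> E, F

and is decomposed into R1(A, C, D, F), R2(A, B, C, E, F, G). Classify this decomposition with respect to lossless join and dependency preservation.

Lossless test: (A, C, F)⁺ = {A, B, C, E, F}, which is a superkey of neither fragment — lossy.
Dependency preservation: every FD's attributes lie within a single fragment, so each can be enforced locally — preserved.

lossy but dependency-preserving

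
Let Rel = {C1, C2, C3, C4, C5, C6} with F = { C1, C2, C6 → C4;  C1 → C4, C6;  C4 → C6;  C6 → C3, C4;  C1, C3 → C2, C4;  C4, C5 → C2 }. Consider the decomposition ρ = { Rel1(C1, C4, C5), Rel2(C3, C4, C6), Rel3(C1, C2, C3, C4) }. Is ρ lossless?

Yes

Chase test. Columns are C1, C2, C3, C4, C5, C6; row i has aⱼ where attribute j ∈ Reli, else bᵢⱼ.
Initial tableau (one row per fragment):
  row 1: a1 b12 b13 a4 a5 b16
  row 2: b21 b22 a3 a4 b25 a6
  row 3: a1 a2 a3 a4 b35 b36
Rows 1 and 3 agree on C1; apply C1→C4, C6 and equate their C4, C6 entries.
Rows 1 and 2 agree on C4; apply C4→C6 and equate their C6 entries.
Rows 1 and 2 agree on C6; apply C6→C3, C4 and equate their C3, C4 entries.
Rows 1 and 3 agree on C1, C3; apply C1, C3→C2, C4 and equate their C2, C4 entries.
Row 1 is now all distinguished symbols — the join is lossless.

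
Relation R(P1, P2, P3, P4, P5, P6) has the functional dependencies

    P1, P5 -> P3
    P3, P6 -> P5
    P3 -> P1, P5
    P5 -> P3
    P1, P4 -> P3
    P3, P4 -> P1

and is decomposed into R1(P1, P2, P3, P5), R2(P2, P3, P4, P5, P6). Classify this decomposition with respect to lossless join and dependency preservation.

lossless but not dependency-preserving

Lossless test: (P2, P3, P5)⁺ = {P1, P2, P3, P5}, which contains all of one fragment — lossless.
Dependency preservation: the restricted closure of {P1, P4} across the fragments never reaches {P3}, so P1, P4 → P3 cannot be enforced without a join — not preserved.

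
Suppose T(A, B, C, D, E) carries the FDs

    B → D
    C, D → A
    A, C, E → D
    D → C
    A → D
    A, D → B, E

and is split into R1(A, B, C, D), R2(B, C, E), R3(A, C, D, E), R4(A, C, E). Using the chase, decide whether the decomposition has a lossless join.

Yes

Chase test. Columns are A, B, C, D, E; row i has aⱼ where attribute j ∈ Ri, else bᵢⱼ.
Initial tableau (one row per fragment):
  row 1: a1 a2 a3 a4 b15
  row 2: b21 a2 a3 b24 a5
  row 3: a1 b32 a3 a4 a5
  row 4: a1 b42 a3 b44 a5
Rows 1 and 2 agree on B; apply B→D and equate their D entries.
Rows 1 and 2 agree on C, D; apply C, D→A and equate their A entries.
Rows 2 and 4 agree on A, C, E; apply A, C, E→D and equate their D entries.
Rows 1 and 2 agree on A, D; apply A, D→B, E and equate their B, E entries.
Rows 1 and 3 agree on A, D; apply A, D→B, E and equate their B, E entries.
Rows 1 and 4 agree on A, D; apply A, D→B, E and equate their B, E entries.
Row 1 is now all distinguished symbols — the join is lossless.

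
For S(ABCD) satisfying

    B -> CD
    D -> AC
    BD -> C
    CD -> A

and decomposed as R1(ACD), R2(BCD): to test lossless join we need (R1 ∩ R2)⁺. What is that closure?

ACD

R1 ∩ R2 = {CD}.
D → AC applies, adding A
Closure: {ACD}.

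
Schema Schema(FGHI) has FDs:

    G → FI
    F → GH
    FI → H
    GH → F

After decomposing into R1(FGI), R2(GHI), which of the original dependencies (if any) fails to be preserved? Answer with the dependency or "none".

none

G → FI lies within R1.
F → GH: restricted closure across fragments reaches GH.
FI → H: restricted closure across fragments reaches H.
GH → F: restricted closure across fragments reaches F.
Every dependency is enforceable on the fragments, so the decomposition is dependency-preserving.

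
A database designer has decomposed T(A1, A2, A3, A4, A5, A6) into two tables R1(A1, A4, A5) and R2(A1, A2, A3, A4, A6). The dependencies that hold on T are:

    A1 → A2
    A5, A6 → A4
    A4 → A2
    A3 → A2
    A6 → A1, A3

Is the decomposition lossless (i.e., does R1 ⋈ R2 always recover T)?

Common attributes: R1 ∩ R2 = {A1, A4}.
Closure of {A1, A4}: A1 → A2 applies, adding A2. So (A1, A4)⁺ = {A1, A2, A4}.
The closure contains neither all of R1 = {A1, A4, A5} nor all of R2 = {A1, A2, A3, A4, A6}, so the common attributes are not a superkey of either fragment. The join is lossy.

No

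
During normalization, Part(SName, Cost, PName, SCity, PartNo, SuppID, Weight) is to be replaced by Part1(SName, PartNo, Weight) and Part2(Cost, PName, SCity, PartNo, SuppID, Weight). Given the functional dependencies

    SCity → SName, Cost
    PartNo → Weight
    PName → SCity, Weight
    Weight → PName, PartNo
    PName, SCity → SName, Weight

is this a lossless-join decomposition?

Yes

Common attributes: Part1 ∩ Part2 = {PartNo, Weight}.
Closure of {PartNo, Weight}: Weight → PName, PartNo applies, adding PName; PName → SCity, Weight applies, adding SCity; PName, SCity → SName, Weight applies, adding SName; SCity → SName, Cost applies, adding Cost. So (PartNo, Weight)⁺ = {SName, Cost, PName, SCity, PartNo, Weight}.
This closure contains every attribute of Part1, so Part1 ∩ Part2 → Part1. The join is lossless.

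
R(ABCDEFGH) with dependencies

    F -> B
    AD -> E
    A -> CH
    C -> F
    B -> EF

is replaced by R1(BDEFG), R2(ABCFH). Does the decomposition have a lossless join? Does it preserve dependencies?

lossy but dependency-preserving

Lossless test: (BF)⁺ = {BEF}, which is a superkey of neither fragment — lossy.
Dependency preservation: AD → E is not contained in any single fragment, but the restricted closure of its left-hand side across the fragments still reaches the right-hand side; the remaining FDs each lie inside some fragment. All dependencies are preserved.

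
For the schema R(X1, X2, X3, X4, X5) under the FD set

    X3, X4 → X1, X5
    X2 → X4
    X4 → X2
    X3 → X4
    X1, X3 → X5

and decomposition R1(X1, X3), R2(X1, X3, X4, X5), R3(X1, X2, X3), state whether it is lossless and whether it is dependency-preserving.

Lossless test (chase): Rows 1 and 2 agree on X3; apply X3→X4 and equate their X4 entries. Rows 1 and 3 agree on X3; apply X3→X4 and equate their X4 entries. Rows 1 and 2 agree on X1, X3; apply X1, X3→X5 and equate their X5 entries. Rows 1 and 3 agree on X1, X3; apply X1, X3→X5 and equate their X5 entries. Rows 1 and 2 agree on X4; apply X4→X2 and equate their X2 entries. Rows 1 and 3 agree on X4; apply X4→X2 and equate their X2 entries. Row 1 is now all distinguished symbols — the join is lossless.
Dependency preservation: the restricted closure of {X2} across the fragments never reaches {X4}, so X2 → X4 cannot be enforced without a join — not preserved.

lossless but not dependency-preserving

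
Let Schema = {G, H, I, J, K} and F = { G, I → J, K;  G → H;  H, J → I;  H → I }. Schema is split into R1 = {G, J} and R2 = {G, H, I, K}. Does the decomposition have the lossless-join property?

Common attributes: R1 ∩ R2 = {G}.
Closure of {G}: G → H applies, adding H; H → I applies, adding I; G, I → J, K applies, adding J, K. So (G)⁺ = {G, H, I, J, K}.
This closure contains every attribute of R1, so R1 ∩ R2 → R1. The join is lossless.

Yes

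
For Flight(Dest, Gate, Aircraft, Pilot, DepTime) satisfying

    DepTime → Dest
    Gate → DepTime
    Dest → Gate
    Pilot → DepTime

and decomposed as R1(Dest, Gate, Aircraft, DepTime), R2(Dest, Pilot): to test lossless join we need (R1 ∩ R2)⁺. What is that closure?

R1 ∩ R2 = {Dest}.
Dest → Gate applies, adding Gate
Gate → DepTime applies, adding DepTime
Closure: {Dest, Gate, DepTime}.

Dest, Gate, DepTime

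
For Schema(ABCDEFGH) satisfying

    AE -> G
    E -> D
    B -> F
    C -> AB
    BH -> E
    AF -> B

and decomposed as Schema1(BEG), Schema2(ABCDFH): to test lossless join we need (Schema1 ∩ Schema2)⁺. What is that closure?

BF

Schema1 ∩ Schema2 = {B}.
B → F applies, adding F
Closure: {BF}.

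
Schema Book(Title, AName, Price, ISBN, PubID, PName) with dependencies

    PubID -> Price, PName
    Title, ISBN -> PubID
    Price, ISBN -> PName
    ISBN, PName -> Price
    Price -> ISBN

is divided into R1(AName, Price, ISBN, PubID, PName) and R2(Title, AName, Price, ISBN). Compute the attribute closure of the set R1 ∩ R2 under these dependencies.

R1 ∩ R2 = {AName, Price, ISBN}.
Price, ISBN → PName applies, adding PName
Closure: {AName, Price, ISBN, PName}.

AName, Price, ISBN, PName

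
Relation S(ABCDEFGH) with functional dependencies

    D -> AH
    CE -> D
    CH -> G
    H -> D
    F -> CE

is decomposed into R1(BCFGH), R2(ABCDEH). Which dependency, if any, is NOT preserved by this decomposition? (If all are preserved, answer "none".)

Check F → CE: no single fragment contains all of {CEF}, and the restricted closure of {F} across the fragments never reaches {CE}.
D → AH is preserved.
CE → D is preserved.
CH → G is preserved.
H → D is preserved.

F -> CE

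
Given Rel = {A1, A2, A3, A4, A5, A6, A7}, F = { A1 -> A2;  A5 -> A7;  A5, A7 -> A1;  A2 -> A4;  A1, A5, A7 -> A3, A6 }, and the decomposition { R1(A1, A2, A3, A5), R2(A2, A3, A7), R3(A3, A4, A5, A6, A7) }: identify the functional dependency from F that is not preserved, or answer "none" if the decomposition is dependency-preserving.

A2 -> A4

Check A2 → A4: no single fragment contains all of {A2, A4}, and the restricted closure of {A2} across the fragments never reaches {A4}.
A1 → A2 is preserved.
A5 → A7 is preserved.
A5, A7 → A1 is preserved.
A1, A5, A7 → A3, A6 is preserved.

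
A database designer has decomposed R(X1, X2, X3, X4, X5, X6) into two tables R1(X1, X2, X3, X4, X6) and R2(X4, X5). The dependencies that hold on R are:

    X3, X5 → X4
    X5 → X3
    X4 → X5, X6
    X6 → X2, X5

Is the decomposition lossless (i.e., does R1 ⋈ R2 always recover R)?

Common attributes: R1 ∩ R2 = {X4}.
Closure of {X4}: X4 → X5, X6 applies, adding X5, X6; X6 → X2, X5 applies, adding X2; X5 → X3 applies, adding X3. So (X4)⁺ = {X2, X3, X4, X5, X6}.
This closure contains every attribute of R2, so R1 ∩ R2 → R2. The join is lossless.

Yes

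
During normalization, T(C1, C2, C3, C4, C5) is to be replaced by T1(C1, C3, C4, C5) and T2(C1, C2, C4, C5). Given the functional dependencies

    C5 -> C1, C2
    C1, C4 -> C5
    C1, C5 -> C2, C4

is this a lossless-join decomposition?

Yes

Common attributes: T1 ∩ T2 = {C1, C4, C5}.
Closure of {C1, C4, C5}: C5 → C1, C2 applies, adding C2. So (C1, C4, C5)⁺ = {C1, C2, C4, C5}.
This closure contains every attribute of T2, so T1 ∩ T2 → T2. The join is lossless.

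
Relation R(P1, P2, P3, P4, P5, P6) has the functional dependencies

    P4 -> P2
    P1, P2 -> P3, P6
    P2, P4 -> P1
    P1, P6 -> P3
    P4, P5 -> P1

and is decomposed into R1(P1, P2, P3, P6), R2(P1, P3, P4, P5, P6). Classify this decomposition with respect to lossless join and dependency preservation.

lossy and not dependency-preserving

Lossless test: (P1, P3, P6)⁺ = {P1, P3, P6}, which is a superkey of neither fragment — lossy.
Dependency preservation: the restricted closure of {P4} across the fragments never reaches {P2}, so P4 → P2 cannot be enforced without a join — not preserved.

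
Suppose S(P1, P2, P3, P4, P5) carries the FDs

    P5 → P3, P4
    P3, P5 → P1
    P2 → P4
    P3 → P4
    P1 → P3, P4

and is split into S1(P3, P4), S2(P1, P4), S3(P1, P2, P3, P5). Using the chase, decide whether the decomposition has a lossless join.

Yes

Chase test. Columns are P1, P2, P3, P4, P5; row i has aⱼ where attribute j ∈ Si, else bᵢⱼ.
Initial tableau (one row per fragment):
  row 1: b11 b12 a3 a4 b15
  row 2: a1 b22 b23 a4 b25
  row 3: a1 a2 a3 b34 a5
Rows 1 and 3 agree on P3; apply P3→P4 and equate their P4 entries.
Rows 2 and 3 agree on P1; apply P1→P3, P4 and equate their P3, P4 entries.
Row 3 is now all distinguished symbols — the join is lossless.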